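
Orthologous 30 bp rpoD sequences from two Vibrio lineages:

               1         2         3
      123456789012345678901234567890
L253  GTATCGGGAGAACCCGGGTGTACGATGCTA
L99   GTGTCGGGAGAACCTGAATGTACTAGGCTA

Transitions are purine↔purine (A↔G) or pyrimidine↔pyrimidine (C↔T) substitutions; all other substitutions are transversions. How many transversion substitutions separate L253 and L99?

Differing sites — 3:A/G (Ti); 15:C/T (Ti); 17:G/A (Ti); 18:G/A (Ti); 24:G/T (Tv); 26:T/G (Tv).
Of the 6 differences, 4 transitions and 2 transversions, so the answer is 2.

2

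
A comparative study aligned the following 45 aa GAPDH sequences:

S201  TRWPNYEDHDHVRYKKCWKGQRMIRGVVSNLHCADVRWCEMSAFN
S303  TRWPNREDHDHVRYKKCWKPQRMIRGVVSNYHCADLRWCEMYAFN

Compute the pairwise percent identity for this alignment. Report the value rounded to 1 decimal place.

The sequences differ at positions 6 (Y/R), 20 (G/P), 31 (L/Y), 36 (V/L), 42 (S/Y).
40 of the 45 sites match, so the percent identity is 40/45 × 100 = 88.9%.

88.9%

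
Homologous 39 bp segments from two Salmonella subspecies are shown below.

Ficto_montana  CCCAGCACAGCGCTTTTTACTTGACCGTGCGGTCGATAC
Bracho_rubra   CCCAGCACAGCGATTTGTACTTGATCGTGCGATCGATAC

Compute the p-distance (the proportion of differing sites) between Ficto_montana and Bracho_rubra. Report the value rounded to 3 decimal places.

Mismatches occur at site 13 (C↔A), site 17 (T↔G), site 25 (C↔T), site 32 (G↔A).
There are 4 differences over 39 sites, so p = 4/39 = 0.103.

0.103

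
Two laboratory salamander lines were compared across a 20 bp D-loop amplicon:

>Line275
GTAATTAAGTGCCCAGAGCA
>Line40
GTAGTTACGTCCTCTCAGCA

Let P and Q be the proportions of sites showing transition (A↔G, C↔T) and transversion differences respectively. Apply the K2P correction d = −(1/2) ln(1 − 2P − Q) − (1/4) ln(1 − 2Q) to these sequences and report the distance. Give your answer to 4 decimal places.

Mismatches occur at site 4 (A/G, transition), site 8 (A/C, transversion), site 11 (G/C, transversion), site 13 (C/T, transition), site 15 (A/T, transversion), site 16 (G/C, transversion).
Of the 6 differences, 2 transitions and 4 transversions over 20 sites: P = 2/20 = 0.100000, Q = 4/20 = 0.200000.
d = −0.5·ln(0.600000) − 0.25·ln(0.600000) = −0.5·(-0.510826) − 0.25·(-0.510826) = 0.3831.

0.3831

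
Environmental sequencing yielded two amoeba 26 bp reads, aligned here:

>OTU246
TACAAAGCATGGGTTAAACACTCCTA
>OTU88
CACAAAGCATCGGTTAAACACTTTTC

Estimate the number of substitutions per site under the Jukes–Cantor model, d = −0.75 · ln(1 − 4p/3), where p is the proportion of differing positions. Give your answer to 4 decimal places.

0.2222

Mismatches occur at site 1 (T/C), site 11 (G/C), site 23 (C/T), site 24 (C/T), site 26 (A/C).
p = 5/26 = 0.192308.
d = −0.75 · ln(1 − (4/3)·0.192308) = −0.75 · ln(0.743589) = −0.75 · (-0.296267) = 0.2222.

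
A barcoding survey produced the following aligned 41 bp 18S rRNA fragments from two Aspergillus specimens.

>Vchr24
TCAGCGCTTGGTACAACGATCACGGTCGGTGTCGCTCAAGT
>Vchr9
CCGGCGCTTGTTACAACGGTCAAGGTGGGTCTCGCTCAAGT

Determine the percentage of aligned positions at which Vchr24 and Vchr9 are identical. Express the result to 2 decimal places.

82.93%

The sequences differ at positions 1 (T/C), 3 (A/G), 11 (G/T), 19 (A/G), 23 (C/A), 27 (C/G), 31 (G/C).
34 of the 41 sites match, so the percent identity is 34/41 × 100 = 82.93%.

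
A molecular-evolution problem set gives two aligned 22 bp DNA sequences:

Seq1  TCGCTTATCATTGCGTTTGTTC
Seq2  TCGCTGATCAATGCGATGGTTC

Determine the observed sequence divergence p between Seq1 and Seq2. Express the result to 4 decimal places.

The sequences differ at positions 6 (T/G), 11 (T/A), 16 (T/A), 18 (T/G).
There are 4 differences over 22 sites, so p = 4/22 = 0.1818.

0.1818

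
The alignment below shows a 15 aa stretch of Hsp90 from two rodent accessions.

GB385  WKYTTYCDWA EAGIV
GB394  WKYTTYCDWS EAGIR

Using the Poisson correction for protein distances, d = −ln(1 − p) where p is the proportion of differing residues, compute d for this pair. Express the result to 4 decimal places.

0.1431

Differing sites — 10:A/S; 15:V/R.
p = 2/15 = 0.133333.
d = −ln(1 − 0.133333) = −ln(0.866667) = 0.1431.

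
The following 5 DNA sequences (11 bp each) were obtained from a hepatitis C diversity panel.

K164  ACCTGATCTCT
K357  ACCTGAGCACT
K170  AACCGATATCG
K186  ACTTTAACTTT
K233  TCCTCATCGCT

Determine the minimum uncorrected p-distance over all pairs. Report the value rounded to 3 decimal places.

Pairwise Hamming distances:
  K164 vs K357: 2
  K164 vs K170: 4
  K164 vs K186: 4
  K164 vs K233: 3
  K357 vs K170: 6
  K357 vs K186: 5
  K357 vs K233: 4
  K170 vs K186: 8
  K170 vs K233: 7
  K186 vs K233: 6
The smallest is 2 mismatches, between K164 and K357; p = 2/11 = 0.182.

0.182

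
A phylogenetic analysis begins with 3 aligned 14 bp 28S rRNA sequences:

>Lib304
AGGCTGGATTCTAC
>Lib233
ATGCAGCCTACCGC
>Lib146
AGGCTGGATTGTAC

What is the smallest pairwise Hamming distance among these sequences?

1

Pairwise Hamming distances:
  Lib304 vs Lib233: 7
  Lib304 vs Lib146: 1
  Lib233 vs Lib146: 8
The smallest is 1, between Lib304 and Lib146.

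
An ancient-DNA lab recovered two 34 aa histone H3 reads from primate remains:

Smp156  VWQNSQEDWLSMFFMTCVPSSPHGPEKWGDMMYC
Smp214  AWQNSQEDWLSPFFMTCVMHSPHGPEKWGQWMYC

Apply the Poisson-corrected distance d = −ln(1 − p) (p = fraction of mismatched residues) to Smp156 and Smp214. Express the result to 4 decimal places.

0.1942

Differing sites — 1:V/A; 12:M/P; 19:P/M; 20:S/H; 30:D/Q; 31:M/W.
p = 6/34 = 0.176471.
d = −ln(1 − 0.176471) = −ln(0.823529) = 0.1942.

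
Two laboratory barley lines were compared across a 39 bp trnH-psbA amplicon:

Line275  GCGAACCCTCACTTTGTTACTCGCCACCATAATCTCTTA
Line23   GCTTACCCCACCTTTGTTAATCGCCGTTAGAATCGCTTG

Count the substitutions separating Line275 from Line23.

12

The sequences differ at positions 3 (G/T), 4 (A/T), 9 (T/C), 10 (C/A), 11 (A/C), 20 (C/A), 26 (A/G), 27 (C/T), 28 (C/T), 30 (T/G), 35 (T/G), 39 (A/G).
That gives 12 mismatches out of 39 aligned sites, so the Hamming distance is 12.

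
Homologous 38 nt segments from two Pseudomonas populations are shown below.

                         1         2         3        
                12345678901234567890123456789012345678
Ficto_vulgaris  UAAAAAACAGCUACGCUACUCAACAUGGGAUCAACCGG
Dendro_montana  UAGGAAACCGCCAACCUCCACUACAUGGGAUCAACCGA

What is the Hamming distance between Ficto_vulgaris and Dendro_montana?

10

The sequences differ at positions 3 (A/G), 4 (A/G), 9 (A/C), 12 (U/C), 14 (C/A), 15 (G/C), 18 (A/C), 20 (U/A), 22 (A/U), 38 (G/A).
That gives 10 mismatches out of 38 aligned sites, so the Hamming distance is 10.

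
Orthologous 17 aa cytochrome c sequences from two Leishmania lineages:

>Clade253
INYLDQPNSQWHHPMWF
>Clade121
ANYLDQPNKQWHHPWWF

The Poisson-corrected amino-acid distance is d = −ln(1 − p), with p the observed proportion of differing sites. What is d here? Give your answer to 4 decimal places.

0.1942

Differing sites — 1:I/A; 9:S/K; 15:M/W.
p = 3/17 = 0.176471.
d = −ln(1 − 0.176471) = −ln(0.823529) = 0.1942.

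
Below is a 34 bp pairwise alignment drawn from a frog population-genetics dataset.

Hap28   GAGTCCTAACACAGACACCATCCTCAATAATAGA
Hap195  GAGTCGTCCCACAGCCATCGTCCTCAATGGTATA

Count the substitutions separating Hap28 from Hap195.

Mismatches occur at site 6 (C↔G), site 8 (A↔C), site 9 (A↔C), site 15 (A↔C), site 18 (C↔T), site 20 (A↔G), site 29 (A↔G), site 30 (A↔G), site 33 (G↔T).
That gives 9 mismatches out of 34 aligned sites, so the Hamming distance is 9.

9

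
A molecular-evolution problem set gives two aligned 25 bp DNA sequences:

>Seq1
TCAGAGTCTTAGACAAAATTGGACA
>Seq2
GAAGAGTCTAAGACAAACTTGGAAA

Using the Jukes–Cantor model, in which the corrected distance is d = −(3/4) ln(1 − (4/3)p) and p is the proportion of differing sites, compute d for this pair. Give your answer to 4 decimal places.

The sequences differ at positions 1 (T/G), 2 (C/A), 10 (T/A), 18 (A/C), 24 (C/A).
p = 5/25 = 0.200000.
d = −0.75 · ln(1 − (4/3)·0.200000) = −0.75 · ln(0.733333) = −0.75 · (-0.310155) = 0.2326.

0.2326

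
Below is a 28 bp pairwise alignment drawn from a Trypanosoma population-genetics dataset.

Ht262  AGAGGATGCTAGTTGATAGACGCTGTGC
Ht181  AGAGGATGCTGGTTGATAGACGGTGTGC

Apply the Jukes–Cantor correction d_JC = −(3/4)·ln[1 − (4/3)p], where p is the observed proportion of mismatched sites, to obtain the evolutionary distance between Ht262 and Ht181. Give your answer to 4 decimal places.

0.0751

Mismatches occur at site 11 (A/G), site 23 (C/G).
p = 2/28 = 0.071429.
d = −0.75 · ln(1 − (4/3)·0.071429) = −0.75 · ln(0.904761) = −0.75 · (-0.100084) = 0.0751.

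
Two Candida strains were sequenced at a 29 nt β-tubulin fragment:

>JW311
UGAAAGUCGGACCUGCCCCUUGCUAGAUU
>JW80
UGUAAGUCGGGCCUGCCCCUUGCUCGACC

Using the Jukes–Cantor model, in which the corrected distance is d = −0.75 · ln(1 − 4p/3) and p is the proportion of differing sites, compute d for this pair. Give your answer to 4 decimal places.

0.1959

The sequences differ at positions 3 (A/U), 11 (A/G), 25 (A/C), 28 (U/C), 29 (U/C).
p = 5/29 = 0.172414.
d = −0.75 · ln(1 − (4/3)·0.172414) = −0.75 · ln(0.770115) = −0.75 · (-0.261215) = 0.1959.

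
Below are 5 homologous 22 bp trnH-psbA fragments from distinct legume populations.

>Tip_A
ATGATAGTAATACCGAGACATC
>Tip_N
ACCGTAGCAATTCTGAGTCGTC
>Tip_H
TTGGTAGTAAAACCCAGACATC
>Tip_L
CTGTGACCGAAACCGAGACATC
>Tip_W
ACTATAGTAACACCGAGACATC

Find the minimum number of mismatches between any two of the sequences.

Pairwise Hamming distances:
  Tip_A vs Tip_N: 8
  Tip_A vs Tip_H: 4
  Tip_A vs Tip_L: 7
  Tip_A vs Tip_W: 3
  Tip_N vs Tip_H: 10
  Tip_N vs Tip_L: 12
  Tip_N vs Tip_W: 8
  Tip_H vs Tip_L: 7
  Tip_H vs Tip_W: 6
  Tip_L vs Tip_W: 9
The smallest is 3, between Tip_A and Tip_W.

3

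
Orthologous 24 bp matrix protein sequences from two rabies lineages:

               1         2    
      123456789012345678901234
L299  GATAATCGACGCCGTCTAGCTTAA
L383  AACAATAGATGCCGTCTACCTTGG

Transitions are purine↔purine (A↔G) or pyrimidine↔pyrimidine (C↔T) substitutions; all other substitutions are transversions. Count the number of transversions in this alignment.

Mismatches occur at site 1 (G/A, transition), site 3 (T/C, transition), site 7 (C/A, transversion), site 10 (C/T, transition), site 19 (G/C, transversion), site 23 (A/G, transition), site 24 (A/G, transition).
Of the 7 differences, 5 transitions and 2 transversions, so the answer is 2.

2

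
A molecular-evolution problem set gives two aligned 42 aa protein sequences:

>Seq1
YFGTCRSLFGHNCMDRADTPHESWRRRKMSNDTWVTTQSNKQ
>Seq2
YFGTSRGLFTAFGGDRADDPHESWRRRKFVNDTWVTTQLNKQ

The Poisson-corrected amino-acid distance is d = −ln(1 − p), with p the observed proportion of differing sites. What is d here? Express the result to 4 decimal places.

Mismatches occur at site 5 (C↔S), site 7 (S↔G), site 10 (G↔T), site 11 (H↔A), site 12 (N↔F), site 13 (C↔G), site 14 (M↔G), site 19 (T↔D), site 29 (M↔F), site 30 (S↔V), site 39 (S↔L).
p = 11/42 = 0.261905.
d = −ln(1 − 0.261905) = −ln(0.738095) = 0.3037.

0.3037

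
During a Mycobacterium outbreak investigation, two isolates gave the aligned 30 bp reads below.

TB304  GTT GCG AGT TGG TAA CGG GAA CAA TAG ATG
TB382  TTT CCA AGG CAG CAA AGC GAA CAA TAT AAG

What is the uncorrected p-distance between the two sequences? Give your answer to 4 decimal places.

Differing sites — 1:G/T; 4:G/C; 6:G/A; 9:T/G; 10:T/C; 11:G/A; 13:T/C; 16:C/A; 18:G/C; 27:G/T; 29:T/A.
There are 11 differences over 30 sites, so p = 11/30 = 0.3667.

0.3667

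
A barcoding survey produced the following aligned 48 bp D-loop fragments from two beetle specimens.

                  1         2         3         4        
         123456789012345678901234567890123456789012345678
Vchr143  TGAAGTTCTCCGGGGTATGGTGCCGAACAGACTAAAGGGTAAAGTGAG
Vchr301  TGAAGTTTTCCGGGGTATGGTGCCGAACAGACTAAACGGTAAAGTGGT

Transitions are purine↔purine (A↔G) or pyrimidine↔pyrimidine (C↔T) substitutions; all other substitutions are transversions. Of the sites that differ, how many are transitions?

2

Differing sites — 8:C/T (Ti); 37:G/C (Tv); 47:A/G (Ti); 48:G/T (Tv).
Of the 4 differences, 2 transitions and 2 transversions, so the answer is 2.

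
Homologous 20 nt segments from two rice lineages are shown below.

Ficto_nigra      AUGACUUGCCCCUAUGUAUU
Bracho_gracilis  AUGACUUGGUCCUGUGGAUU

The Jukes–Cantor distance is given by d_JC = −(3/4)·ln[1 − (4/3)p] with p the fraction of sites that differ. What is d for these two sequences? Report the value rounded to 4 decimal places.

0.2326

Mismatches occur at site 9 (C/G), site 10 (C/U), site 14 (A/G), site 17 (U/G).
p = 4/20 = 0.200000.
d = −0.75 · ln(1 − (4/3)·0.200000) = −0.75 · ln(0.733333) = −0.75 · (-0.310155) = 0.2326.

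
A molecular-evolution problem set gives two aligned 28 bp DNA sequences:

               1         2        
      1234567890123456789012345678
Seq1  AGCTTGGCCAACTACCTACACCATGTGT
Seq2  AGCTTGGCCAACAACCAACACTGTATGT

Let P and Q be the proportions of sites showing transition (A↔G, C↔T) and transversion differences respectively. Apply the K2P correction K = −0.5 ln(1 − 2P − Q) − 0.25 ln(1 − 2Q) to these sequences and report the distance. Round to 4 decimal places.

0.2068

The sequences differ at positions 13 (T/A, transversion), 17 (T/A, transversion), 22 (C/T, transition), 23 (A/G, transition), 25 (G/A, transition).
Of the 5 differences, 3 transitions and 2 transversions over 28 sites: P = 3/28 = 0.107143, Q = 2/28 = 0.071429.
d = −0.5·ln(0.714285) − 0.25·ln(0.857142) = −0.5·(-0.336473) − 0.25·(-0.154152) = 0.2068.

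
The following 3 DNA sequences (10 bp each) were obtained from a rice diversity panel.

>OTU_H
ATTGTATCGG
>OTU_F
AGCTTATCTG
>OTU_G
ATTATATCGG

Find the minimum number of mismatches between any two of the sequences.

Pairwise Hamming distances:
  OTU_H vs OTU_F: 4
  OTU_H vs OTU_G: 1
  OTU_F vs OTU_G: 4
The smallest is 1, between OTU_H and OTU_G.

1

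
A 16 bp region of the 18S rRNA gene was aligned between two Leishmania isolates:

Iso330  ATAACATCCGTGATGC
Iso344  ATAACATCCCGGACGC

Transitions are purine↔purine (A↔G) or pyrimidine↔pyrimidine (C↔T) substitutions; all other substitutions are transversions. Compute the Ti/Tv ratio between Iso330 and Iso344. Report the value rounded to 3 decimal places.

The sequences differ at positions 10 (G/C, transversion), 11 (T/G, transversion), 14 (T/C, transition).
Of the 3 differences, 1 transition and 2 transversions, so Ti/Tv = 1/2 = 0.500.

0.500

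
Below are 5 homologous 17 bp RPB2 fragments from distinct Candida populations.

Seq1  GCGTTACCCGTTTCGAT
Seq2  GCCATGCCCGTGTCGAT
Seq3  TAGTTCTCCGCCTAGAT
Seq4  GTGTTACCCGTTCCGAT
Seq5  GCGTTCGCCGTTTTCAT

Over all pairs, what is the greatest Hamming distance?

9

Pairwise Hamming distances:
  Seq1 vs Seq2: 4
  Seq1 vs Seq3: 7
  Seq1 vs Seq4: 2
  Seq1 vs Seq5: 4
  Seq2 vs Seq3: 9
  Seq2 vs Seq4: 6
  Seq2 vs Seq5: 7
  Seq3 vs Seq4: 8
  Seq3 vs Seq5: 7
  Seq4 vs Seq5: 6
The largest is 9, between Seq2 and Seq3.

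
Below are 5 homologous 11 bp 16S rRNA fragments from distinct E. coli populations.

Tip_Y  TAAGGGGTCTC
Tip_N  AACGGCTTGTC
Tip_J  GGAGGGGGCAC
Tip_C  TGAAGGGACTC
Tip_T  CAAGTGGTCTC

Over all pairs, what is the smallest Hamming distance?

2

Pairwise Hamming distances:
  Tip_Y vs Tip_N: 5
  Tip_Y vs Tip_J: 4
  Tip_Y vs Tip_C: 3
  Tip_Y vs Tip_T: 2
  Tip_N vs Tip_J: 8
  Tip_N vs Tip_C: 8
  Tip_N vs Tip_T: 6
  Tip_J vs Tip_C: 4
  Tip_J vs Tip_T: 5
  Tip_C vs Tip_T: 5
The smallest is 2, between Tip_Y and Tip_T.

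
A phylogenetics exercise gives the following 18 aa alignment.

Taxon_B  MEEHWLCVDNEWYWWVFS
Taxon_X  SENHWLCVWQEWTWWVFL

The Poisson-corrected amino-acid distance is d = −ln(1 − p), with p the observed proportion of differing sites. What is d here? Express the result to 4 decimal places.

0.4055

Mismatches occur at site 1 (M/S), site 3 (E/N), site 9 (D/W), site 10 (N/Q), site 13 (Y/T), site 18 (S/L).
p = 6/18 = 0.333333.
d = −ln(1 − 0.333333) = −ln(0.666667) = 0.4055.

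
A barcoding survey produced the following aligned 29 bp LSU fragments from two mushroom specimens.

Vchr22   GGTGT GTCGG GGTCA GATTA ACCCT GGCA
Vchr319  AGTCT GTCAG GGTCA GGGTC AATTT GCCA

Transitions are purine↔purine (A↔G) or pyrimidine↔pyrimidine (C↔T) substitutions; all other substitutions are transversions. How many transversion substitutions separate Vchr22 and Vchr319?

5

Mismatches occur at site 1 (G→A, transition), site 4 (G→C, transversion), site 9 (G→A, transition), site 17 (A→G, transition), site 18 (T→G, transversion), site 20 (A→C, transversion), site 22 (C→A, transversion), site 23 (C→T, transition), site 24 (C→T, transition), site 27 (G→C, transversion).
Of the 10 differences, 5 transitions and 5 transversions, so the answer is 5.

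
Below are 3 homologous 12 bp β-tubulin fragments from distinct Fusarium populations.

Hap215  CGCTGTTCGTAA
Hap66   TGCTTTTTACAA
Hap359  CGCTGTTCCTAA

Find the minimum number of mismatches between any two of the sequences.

1

Pairwise Hamming distances:
  Hap215 vs Hap66: 5
  Hap215 vs Hap359: 1
  Hap66 vs Hap359: 5
The smallest is 1, between Hap215 and Hap359.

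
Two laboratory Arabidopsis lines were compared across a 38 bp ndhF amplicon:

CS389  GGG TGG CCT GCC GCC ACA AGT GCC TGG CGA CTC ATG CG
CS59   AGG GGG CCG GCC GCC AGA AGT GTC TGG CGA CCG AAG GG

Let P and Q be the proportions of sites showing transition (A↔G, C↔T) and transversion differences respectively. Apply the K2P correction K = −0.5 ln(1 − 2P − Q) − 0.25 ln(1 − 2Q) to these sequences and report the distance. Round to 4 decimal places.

Differing sites — 1:G/A (Ti); 4:T/G (Tv); 9:T/G (Tv); 17:C/G (Tv); 23:C/T (Ti); 32:T/C (Ti); 33:C/G (Tv); 35:T/A (Tv); 37:C/G (Tv).
Of the 9 differences, 3 transitions and 6 transversions over 38 sites: P = 3/38 = 0.078947, Q = 6/38 = 0.157895.
d = −0.5·ln(0.684211) − 0.25·ln(0.684210) = −0.5·(-0.379489) − 0.25·(-0.379490) = 0.2846.

0.2846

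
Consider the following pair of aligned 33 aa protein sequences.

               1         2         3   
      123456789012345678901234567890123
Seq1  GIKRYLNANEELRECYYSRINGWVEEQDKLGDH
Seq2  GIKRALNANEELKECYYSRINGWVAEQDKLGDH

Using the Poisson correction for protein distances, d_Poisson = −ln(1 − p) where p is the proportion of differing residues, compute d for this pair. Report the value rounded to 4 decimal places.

The sequences differ at positions 5 (Y/A), 13 (R/K), 25 (E/A).
p = 3/33 = 0.090909.
d = −ln(1 − 0.090909) = −ln(0.909091) = 0.0953.

0.0953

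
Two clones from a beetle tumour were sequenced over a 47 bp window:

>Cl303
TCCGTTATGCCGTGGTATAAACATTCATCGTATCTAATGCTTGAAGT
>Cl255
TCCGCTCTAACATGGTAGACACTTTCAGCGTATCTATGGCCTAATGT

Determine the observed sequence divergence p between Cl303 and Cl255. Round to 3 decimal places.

Differing sites — 5:T/C; 7:A/C; 9:G/A; 10:C/A; 12:G/A; 18:T/G; 20:A/C; 23:A/T; 28:T/G; 37:A/T; 38:T/G; 41:T/C; 43:G/A; 45:A/T.
There are 14 differences over 47 sites, so p = 14/47 = 0.298.

0.298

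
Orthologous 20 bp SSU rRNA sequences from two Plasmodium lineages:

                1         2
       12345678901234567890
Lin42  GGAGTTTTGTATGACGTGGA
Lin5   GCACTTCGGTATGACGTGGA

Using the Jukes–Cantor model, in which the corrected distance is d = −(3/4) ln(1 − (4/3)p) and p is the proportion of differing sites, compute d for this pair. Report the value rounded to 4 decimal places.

0.2326

The sequences differ at positions 2 (G/C), 4 (G/C), 7 (T/C), 8 (T/G).
p = 4/20 = 0.200000.
d = −0.75 · ln(1 − (4/3)·0.200000) = −0.75 · ln(0.733333) = −0.75 · (-0.310155) = 0.2326.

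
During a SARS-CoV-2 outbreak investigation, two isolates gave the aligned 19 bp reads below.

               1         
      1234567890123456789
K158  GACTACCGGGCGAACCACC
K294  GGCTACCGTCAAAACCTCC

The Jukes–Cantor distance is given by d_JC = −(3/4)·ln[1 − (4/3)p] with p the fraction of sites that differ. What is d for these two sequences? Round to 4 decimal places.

Mismatches occur at site 2 (A/G), site 9 (G/T), site 10 (G/C), site 11 (C/A), site 12 (G/A), site 17 (A/T).
p = 6/19 = 0.315789.
d = −0.75 · ln(1 − (4/3)·0.315789) = −0.75 · ln(0.578948) = −0.75 · (-0.546543) = 0.4099.

0.4099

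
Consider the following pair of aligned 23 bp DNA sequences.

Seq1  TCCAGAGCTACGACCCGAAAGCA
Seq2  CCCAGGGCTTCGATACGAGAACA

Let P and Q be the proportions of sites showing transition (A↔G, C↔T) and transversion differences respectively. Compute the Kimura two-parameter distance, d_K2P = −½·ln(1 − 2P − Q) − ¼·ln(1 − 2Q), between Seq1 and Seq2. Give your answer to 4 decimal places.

0.4166

The sequences differ at positions 1 (T/C, transition), 6 (A/G, transition), 10 (A/T, transversion), 14 (C/T, transition), 15 (C/A, transversion), 19 (A/G, transition), 21 (G/A, transition).
Of the 7 differences, 5 transitions and 2 transversions over 23 sites: P = 5/23 = 0.217391, Q = 2/23 = 0.086957.
d = −0.5·ln(0.478261) − 0.25·ln(0.826086) = −0.5·(-0.737599) − 0.25·(-0.191056) = 0.4166.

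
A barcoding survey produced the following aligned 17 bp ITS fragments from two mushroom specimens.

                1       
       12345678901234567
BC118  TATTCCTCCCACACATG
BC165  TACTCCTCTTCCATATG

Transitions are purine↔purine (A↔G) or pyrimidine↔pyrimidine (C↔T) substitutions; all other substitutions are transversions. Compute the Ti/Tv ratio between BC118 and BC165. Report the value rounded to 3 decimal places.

Mismatches occur at site 3 (T/C, transition), site 9 (C/T, transition), site 10 (C/T, transition), site 11 (A/C, transversion), site 14 (C/T, transition).
Of the 5 differences, 4 transitions and 1 transversion, so Ti/Tv = 4/1 = 4.000.

4.000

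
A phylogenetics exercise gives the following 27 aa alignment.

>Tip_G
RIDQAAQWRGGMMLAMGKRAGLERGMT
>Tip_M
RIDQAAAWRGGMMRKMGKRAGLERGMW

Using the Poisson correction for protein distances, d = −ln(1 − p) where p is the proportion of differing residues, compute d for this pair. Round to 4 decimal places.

0.1603

The sequences differ at positions 7 (Q/A), 14 (L/R), 15 (A/K), 27 (T/W).
p = 4/27 = 0.148148.
d = −ln(1 − 0.148148) = −ln(0.851852) = 0.1603.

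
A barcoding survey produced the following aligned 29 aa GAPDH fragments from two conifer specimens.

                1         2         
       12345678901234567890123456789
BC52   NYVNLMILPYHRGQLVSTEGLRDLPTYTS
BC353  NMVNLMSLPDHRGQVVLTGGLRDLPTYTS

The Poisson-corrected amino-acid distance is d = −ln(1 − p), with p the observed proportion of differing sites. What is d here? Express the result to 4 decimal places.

0.2318

Mismatches occur at site 2 (Y↔M), site 7 (I↔S), site 10 (Y↔D), site 15 (L↔V), site 17 (S↔L), site 19 (E↔G).
p = 6/29 = 0.206897.
d = −ln(1 − 0.206897) = −ln(0.793103) = 0.2318.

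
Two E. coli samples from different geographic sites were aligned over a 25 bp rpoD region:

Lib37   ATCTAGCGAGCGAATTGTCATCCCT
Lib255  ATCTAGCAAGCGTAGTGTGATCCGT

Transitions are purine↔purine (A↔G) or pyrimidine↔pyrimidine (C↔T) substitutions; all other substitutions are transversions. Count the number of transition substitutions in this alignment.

1

Differing sites — 8:G/A (Ti); 13:A/T (Tv); 15:T/G (Tv); 19:C/G (Tv); 24:C/G (Tv).
Of the 5 differences, 1 transition and 4 transversions, so the answer is 1.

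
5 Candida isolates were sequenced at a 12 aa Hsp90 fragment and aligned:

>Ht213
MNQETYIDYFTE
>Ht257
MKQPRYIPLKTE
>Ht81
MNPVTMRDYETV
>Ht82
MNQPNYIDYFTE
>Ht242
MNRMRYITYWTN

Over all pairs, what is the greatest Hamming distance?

Pairwise Hamming distances:
  Ht213 vs Ht257: 6
  Ht213 vs Ht81: 6
  Ht213 vs Ht82: 2
  Ht213 vs Ht242: 6
  Ht257 vs Ht81: 10
  Ht257 vs Ht82: 5
  Ht257 vs Ht242: 7
  Ht81 vs Ht82: 7
  Ht81 vs Ht242: 8
  Ht82 vs Ht242: 6
The largest is 10, between Ht257 and Ht81.

10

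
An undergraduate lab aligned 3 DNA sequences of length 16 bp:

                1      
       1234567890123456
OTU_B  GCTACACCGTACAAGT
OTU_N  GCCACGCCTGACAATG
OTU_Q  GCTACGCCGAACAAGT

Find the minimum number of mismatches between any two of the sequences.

Pairwise Hamming distances:
  OTU_B vs OTU_N: 6
  OTU_B vs OTU_Q: 2
  OTU_N vs OTU_Q: 5
The smallest is 2, between OTU_B and OTU_Q.

2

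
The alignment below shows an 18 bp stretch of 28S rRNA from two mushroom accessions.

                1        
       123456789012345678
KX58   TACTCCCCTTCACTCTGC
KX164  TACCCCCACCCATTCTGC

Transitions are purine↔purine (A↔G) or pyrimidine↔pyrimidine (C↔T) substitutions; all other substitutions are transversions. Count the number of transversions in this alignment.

Differing sites — 4:T/C (Ti); 8:C/A (Tv); 9:T/C (Ti); 10:T/C (Ti); 13:C/T (Ti).
Of the 5 differences, 4 transitions and 1 transversion, so the answer is 1.

1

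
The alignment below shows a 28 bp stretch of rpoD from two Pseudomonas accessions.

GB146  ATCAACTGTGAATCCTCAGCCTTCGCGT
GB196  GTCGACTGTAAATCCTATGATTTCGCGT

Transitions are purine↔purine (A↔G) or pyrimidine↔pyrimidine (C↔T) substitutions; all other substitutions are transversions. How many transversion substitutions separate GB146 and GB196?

3

The sequences differ at positions 1 (A/G, transition), 4 (A/G, transition), 10 (G/A, transition), 17 (C/A, transversion), 18 (A/T, transversion), 20 (C/A, transversion), 21 (C/T, transition).
Of the 7 differences, 4 transitions and 3 transversions, so the answer is 3.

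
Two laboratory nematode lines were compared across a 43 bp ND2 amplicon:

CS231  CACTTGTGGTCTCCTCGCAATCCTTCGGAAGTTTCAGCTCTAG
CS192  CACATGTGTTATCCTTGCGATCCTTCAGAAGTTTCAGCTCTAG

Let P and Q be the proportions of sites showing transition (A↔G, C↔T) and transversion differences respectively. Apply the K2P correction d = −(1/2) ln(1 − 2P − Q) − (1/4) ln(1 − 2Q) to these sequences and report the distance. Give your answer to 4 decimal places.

Differing sites — 4:T/A (Tv); 9:G/T (Tv); 11:C/A (Tv); 16:C/T (Ti); 19:A/G (Ti); 27:G/A (Ti).
Of the 6 differences, 3 transitions and 3 transversions over 43 sites: P = 3/43 = 0.069767, Q = 3/43 = 0.069767.
d = −0.5·ln(0.790699) − 0.25·ln(0.860466) = −0.5·(-0.234838) − 0.25·(-0.150281) = 0.1550.

0.1550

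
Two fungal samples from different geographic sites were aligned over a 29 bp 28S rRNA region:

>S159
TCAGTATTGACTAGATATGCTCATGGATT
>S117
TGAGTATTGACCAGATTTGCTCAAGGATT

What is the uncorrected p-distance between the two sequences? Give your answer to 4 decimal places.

Differing sites — 2:C/G; 12:T/C; 17:A/T; 24:T/A.
There are 4 differences over 29 sites, so p = 4/29 = 0.1379.

0.1379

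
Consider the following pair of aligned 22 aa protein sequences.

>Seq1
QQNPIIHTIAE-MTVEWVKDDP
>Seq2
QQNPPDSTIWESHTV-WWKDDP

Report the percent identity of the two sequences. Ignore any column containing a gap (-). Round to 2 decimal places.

Excluding the 2 gap columns leaves 20 comparable sites.
The sequences differ at positions 5 (I/P), 6 (I/D), 7 (H/S), 10 (A/W), 13 (M/H), 18 (V/W).
14 of the 20 comparable sites match, so the percent identity is 14/20 × 100 = 70.00%.

70.00%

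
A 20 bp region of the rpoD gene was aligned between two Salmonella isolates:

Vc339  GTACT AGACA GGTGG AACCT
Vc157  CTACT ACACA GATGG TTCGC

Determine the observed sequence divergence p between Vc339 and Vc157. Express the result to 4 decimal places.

0.3500

The sequences differ at positions 1 (G/C), 7 (G/C), 12 (G/A), 16 (A/T), 17 (A/T), 19 (C/G), 20 (T/C).
There are 7 differences over 20 sites, so p = 7/20 = 0.3500.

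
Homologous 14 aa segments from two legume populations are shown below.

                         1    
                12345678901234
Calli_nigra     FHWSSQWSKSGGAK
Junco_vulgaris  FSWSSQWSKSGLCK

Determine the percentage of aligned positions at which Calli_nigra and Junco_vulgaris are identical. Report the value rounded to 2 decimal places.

Mismatches occur at site 2 (H↔S), site 12 (G↔L), site 13 (A↔C).
11 of the 14 sites match, so the percent identity is 11/14 × 100 = 78.57%.

78.57%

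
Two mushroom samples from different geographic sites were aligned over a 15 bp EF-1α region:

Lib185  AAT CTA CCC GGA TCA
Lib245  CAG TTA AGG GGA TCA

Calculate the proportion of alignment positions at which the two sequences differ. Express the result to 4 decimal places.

Differing sites — 1:A/C; 3:T/G; 4:C/T; 7:C/A; 8:C/G; 9:C/G.
There are 6 differences over 15 sites, so p = 6/15 = 0.4000.

0.4000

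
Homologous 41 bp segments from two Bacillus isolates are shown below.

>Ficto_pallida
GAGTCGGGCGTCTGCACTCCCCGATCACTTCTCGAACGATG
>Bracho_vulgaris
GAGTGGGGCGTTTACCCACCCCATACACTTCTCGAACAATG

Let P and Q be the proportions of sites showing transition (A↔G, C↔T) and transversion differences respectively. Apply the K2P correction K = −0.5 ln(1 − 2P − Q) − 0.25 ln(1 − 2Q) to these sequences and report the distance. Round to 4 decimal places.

The sequences differ at positions 5 (C/G, transversion), 12 (C/T, transition), 14 (G/A, transition), 16 (A/C, transversion), 18 (T/A, transversion), 23 (G/A, transition), 24 (A/T, transversion), 25 (T/A, transversion), 38 (G/A, transition).
Of the 9 differences, 4 transitions and 5 transversions over 41 sites: P = 4/41 = 0.097561, Q = 5/41 = 0.121951.
d = −0.5·ln(0.682927) − 0.25·ln(0.756098) = −0.5·(-0.381367) − 0.25·(-0.279584) = 0.2606.

0.2606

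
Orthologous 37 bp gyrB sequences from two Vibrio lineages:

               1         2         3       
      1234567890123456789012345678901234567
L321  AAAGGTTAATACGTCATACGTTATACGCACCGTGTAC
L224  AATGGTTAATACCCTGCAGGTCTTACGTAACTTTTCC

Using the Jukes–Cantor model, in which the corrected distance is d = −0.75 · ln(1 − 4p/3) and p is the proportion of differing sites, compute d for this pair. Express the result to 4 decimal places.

0.5266

Differing sites — 3:A/T; 13:G/C; 14:T/C; 15:C/T; 16:A/G; 17:T/C; 19:C/G; 22:T/C; 23:A/T; 28:C/T; 30:C/A; 32:G/T; 34:G/T; 36:A/C.
p = 14/37 = 0.378378.
d = −0.75 · ln(1 − (4/3)·0.378378) = −0.75 · ln(0.495496) = −0.75 · (-0.702196) = 0.5266.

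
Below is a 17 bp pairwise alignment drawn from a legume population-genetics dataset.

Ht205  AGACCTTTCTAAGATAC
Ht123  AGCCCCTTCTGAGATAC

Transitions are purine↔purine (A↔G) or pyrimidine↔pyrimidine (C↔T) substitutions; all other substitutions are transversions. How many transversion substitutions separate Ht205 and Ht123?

Differing sites — 3:A/C (Tv); 6:T/C (Ti); 11:A/G (Ti).
Of the 3 differences, 2 transitions and 1 transversion, so the answer is 1.

1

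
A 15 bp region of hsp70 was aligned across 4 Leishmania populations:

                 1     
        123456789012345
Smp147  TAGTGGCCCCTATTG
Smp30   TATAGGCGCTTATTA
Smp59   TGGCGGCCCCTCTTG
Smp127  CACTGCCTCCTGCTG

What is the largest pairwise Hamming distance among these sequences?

9

Pairwise Hamming distances:
  Smp147 vs Smp30: 5
  Smp147 vs Smp59: 3
  Smp147 vs Smp127: 6
  Smp30 vs Smp59: 7
  Smp30 vs Smp127: 9
  Smp59 vs Smp127: 8
The largest is 9, between Smp30 and Smp127.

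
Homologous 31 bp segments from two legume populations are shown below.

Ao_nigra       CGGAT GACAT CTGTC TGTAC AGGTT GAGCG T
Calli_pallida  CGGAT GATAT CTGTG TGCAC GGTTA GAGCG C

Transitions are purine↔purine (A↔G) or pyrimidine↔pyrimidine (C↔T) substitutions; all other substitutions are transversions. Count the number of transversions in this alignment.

3

Mismatches occur at site 8 (C↔T, transition), site 15 (C↔G, transversion), site 18 (T↔C, transition), site 21 (A↔G, transition), site 23 (G↔T, transversion), site 25 (T↔A, transversion), site 31 (T↔C, transition).
Of the 7 differences, 4 transitions and 3 transversions, so the answer is 3.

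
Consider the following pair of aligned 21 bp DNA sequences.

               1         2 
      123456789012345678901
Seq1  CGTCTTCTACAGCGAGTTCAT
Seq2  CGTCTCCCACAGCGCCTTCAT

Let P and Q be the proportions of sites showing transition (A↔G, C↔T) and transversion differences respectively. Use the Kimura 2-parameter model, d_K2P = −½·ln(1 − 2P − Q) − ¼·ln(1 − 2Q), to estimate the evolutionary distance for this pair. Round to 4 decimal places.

0.2211

Differing sites — 6:T/C (Ti); 8:T/C (Ti); 15:A/C (Tv); 16:G/C (Tv).
Of the 4 differences, 2 transitions and 2 transversions over 21 sites: P = 2/21 = 0.095238, Q = 2/21 = 0.095238.
d = −0.5·ln(0.714286) − 0.25·ln(0.809524) = −0.5·(-0.336472) − 0.25·(-0.211309) = 0.2211.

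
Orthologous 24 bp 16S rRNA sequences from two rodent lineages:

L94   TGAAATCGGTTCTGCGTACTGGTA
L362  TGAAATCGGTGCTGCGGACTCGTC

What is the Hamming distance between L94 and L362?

4

The sequences differ at positions 11 (T/G), 17 (T/G), 21 (G/C), 24 (A/C).
That gives 4 mismatches out of 24 aligned sites, so the Hamming distance is 4.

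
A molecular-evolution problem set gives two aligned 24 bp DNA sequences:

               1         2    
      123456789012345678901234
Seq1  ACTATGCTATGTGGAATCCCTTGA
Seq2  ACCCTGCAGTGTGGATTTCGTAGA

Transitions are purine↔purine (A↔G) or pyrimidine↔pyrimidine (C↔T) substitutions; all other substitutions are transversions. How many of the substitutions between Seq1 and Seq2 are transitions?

Mismatches occur at site 3 (T→C, transition), site 4 (A→C, transversion), site 8 (T→A, transversion), site 9 (A→G, transition), site 16 (A→T, transversion), site 18 (C→T, transition), site 20 (C→G, transversion), site 22 (T→A, transversion).
Of the 8 differences, 3 transitions and 5 transversions, so the answer is 3.

3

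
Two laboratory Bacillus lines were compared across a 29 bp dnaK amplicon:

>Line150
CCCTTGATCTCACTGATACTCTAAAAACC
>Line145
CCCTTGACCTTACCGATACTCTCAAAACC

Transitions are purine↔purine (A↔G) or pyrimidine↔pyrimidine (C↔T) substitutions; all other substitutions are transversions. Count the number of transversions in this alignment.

1

The sequences differ at positions 8 (T/C, transition), 11 (C/T, transition), 14 (T/C, transition), 23 (A/C, transversion).
Of the 4 differences, 3 transitions and 1 transversion, so the answer is 1.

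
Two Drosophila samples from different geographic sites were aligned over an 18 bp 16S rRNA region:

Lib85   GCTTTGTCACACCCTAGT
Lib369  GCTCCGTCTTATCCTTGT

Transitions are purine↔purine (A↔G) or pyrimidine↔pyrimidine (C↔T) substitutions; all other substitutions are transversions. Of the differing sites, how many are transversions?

2

The sequences differ at positions 4 (T/C, transition), 5 (T/C, transition), 9 (A/T, transversion), 10 (C/T, transition), 12 (C/T, transition), 16 (A/T, transversion).
Of the 6 differences, 4 transitions and 2 transversions, so the answer is 2.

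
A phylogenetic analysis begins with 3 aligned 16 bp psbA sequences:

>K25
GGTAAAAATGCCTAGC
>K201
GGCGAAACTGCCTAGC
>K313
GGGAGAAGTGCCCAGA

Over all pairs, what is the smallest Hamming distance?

Pairwise Hamming distances:
  K25 vs K201: 3
  K25 vs K313: 5
  K201 vs K313: 6
The smallest is 3, between K25 and K201.

3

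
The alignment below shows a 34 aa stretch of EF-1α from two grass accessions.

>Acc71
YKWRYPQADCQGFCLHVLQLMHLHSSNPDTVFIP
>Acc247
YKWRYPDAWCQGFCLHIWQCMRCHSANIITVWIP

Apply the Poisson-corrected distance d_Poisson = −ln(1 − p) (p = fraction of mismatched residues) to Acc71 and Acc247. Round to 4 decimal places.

0.3909

Mismatches occur at site 7 (Q→D), site 9 (D→W), site 17 (V→I), site 18 (L→W), site 20 (L→C), site 22 (H→R), site 23 (L→C), site 26 (S→A), site 28 (P→I), site 29 (D→I), site 32 (F→W).
p = 11/34 = 0.323529.
d = −ln(1 − 0.323529) = −ln(0.676471) = 0.3909.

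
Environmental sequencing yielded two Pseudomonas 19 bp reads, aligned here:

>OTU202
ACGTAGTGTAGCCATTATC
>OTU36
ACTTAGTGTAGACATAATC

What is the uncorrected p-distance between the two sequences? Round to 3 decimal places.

Mismatches occur at site 3 (G→T), site 12 (C→A), site 16 (T→A).
There are 3 differences over 19 sites, so p = 3/19 = 0.158.

0.158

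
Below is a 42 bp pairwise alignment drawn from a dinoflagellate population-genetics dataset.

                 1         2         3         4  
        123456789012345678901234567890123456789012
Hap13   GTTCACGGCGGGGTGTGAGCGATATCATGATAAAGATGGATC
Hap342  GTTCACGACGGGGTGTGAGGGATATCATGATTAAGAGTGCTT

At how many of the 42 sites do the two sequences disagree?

7

Mismatches occur at site 8 (G/A), site 20 (C/G), site 32 (A/T), site 37 (T/G), site 38 (G/T), site 40 (A/C), site 42 (C/T).
That gives 7 mismatches out of 42 aligned sites, so the Hamming distance is 7.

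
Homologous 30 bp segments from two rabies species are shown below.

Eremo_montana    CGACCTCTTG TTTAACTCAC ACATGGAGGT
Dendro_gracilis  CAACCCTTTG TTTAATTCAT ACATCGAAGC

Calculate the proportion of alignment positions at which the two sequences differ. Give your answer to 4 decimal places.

0.2667

Mismatches occur at site 2 (G↔A), site 6 (T↔C), site 7 (C↔T), site 16 (C↔T), site 20 (C↔T), site 25 (G↔C), site 28 (G↔A), site 30 (T↔C).
There are 8 differences over 30 sites, so p = 8/30 = 0.2667.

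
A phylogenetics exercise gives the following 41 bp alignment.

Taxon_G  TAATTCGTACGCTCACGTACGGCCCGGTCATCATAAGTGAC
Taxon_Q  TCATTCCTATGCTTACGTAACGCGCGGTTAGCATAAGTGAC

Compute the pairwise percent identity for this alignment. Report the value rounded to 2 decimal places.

Mismatches occur at site 2 (A/C), site 7 (G/C), site 10 (C/T), site 14 (C/T), site 20 (C/A), site 21 (G/C), site 24 (C/G), site 29 (C/T), site 31 (T/G).
32 of the 41 sites match, so the percent identity is 32/41 × 100 = 78.05%.

78.05%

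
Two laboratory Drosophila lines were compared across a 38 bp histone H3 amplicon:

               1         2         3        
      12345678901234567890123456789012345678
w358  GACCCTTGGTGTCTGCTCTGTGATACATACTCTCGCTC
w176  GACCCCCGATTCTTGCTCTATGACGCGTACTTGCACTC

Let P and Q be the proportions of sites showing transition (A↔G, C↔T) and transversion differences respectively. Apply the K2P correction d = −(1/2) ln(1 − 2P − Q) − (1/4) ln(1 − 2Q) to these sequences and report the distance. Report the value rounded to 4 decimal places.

The sequences differ at positions 6 (T/C, transition), 7 (T/C, transition), 9 (G/A, transition), 11 (G/T, transversion), 12 (T/C, transition), 13 (C/T, transition), 20 (G/A, transition), 24 (T/C, transition), 25 (A/G, transition), 27 (A/G, transition), 32 (C/T, transition), 33 (T/G, transversion), 35 (G/A, transition).
Of the 13 differences, 11 transitions and 2 transversions over 38 sites: P = 11/38 = 0.289474, Q = 2/38 = 0.052632.
d = −0.5·ln(0.368420) − 0.25·ln(0.894736) = −0.5·(-0.998532) − 0.25·(-0.111227) = 0.5271.

0.5271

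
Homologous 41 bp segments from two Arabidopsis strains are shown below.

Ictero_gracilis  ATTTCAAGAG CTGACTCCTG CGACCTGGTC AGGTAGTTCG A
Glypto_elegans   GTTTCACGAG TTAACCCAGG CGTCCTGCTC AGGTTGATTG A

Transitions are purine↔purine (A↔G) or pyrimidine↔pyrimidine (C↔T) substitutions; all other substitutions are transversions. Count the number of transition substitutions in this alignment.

5

Differing sites — 1:A/G (Ti); 7:A/C (Tv); 11:C/T (Ti); 13:G/A (Ti); 16:T/C (Ti); 18:C/A (Tv); 19:T/G (Tv); 23:A/T (Tv); 28:G/C (Tv); 35:A/T (Tv); 37:T/A (Tv); 39:C/T (Ti).
Of the 12 differences, 5 transitions and 7 transversions, so the answer is 5.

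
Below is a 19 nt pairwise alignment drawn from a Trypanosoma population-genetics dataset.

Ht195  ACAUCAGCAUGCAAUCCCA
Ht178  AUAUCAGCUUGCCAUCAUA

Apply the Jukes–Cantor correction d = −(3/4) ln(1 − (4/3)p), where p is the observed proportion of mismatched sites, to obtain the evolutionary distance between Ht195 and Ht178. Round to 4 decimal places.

0.3241

Mismatches occur at site 2 (C↔U), site 9 (A↔U), site 13 (A↔C), site 17 (C↔A), site 18 (C↔U).
p = 5/19 = 0.263158.
d = −0.75 · ln(1 − (4/3)·0.263158) = −0.75 · ln(0.649123) = −0.75 · (-0.432133) = 0.3241.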